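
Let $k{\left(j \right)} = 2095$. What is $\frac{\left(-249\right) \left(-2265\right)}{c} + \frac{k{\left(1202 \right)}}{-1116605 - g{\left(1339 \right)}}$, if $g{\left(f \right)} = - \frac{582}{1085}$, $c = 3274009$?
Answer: $\frac{675834694706680}{3966513773624587} \approx 0.17039$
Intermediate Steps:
$g{\left(f \right)} = - \frac{582}{1085}$ ($g{\left(f \right)} = \left(-582\right) \frac{1}{1085} = - \frac{582}{1085}$)
$\frac{\left(-249\right) \left(-2265\right)}{c} + \frac{k{\left(1202 \right)}}{-1116605 - g{\left(1339 \right)}} = \frac{\left(-249\right) \left(-2265\right)}{3274009} + \frac{2095}{-1116605 - - \frac{582}{1085}} = 563985 \cdot \frac{1}{3274009} + \frac{2095}{-1116605 + \frac{582}{1085}} = \frac{563985}{3274009} + \frac{2095}{- \frac{1211515843}{1085}} = \frac{563985}{3274009} + 2095 \left(- \frac{1085}{1211515843}\right) = \frac{563985}{3274009} - \frac{2273075}{1211515843} = \frac{675834694706680}{3966513773624587}$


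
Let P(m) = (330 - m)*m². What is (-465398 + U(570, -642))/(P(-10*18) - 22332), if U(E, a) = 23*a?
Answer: -120041/4125417 ≈ -0.029098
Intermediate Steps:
P(m) = m²*(330 - m)
(-465398 + U(570, -642))/(P(-10*18) - 22332) = (-465398 + 23*(-642))/((-10*18)²*(330 - (-10)*18) - 22332) = (-465398 - 14766)/((-180)²*(330 - 1*(-180)) - 22332) = -480164/(32400*(330 + 180) - 22332) = -480164/(32400*510 - 22332) = -480164/(16524000 - 22332) = -480164/16501668 = -480164*1/16501668 = -120041/4125417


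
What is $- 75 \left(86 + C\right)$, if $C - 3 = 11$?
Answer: $-7500$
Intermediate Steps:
$C = 14$ ($C = 3 + 11 = 14$)
$- 75 \left(86 + C\right) = - 75 \left(86 + 14\right) = \left(-75\right) 100 = -7500$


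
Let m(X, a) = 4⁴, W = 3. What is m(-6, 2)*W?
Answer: 768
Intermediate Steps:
m(X, a) = 256
m(-6, 2)*W = 256*3 = 768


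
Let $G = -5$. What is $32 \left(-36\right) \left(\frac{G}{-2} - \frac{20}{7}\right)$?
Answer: $\frac{2880}{7} \approx 411.43$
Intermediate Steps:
$32 \left(-36\right) \left(\frac{G}{-2} - \frac{20}{7}\right) = 32 \left(-36\right) \left(- \frac{5}{-2} - \frac{20}{7}\right) = - 1152 \left(\left(-5\right) \left(- \frac{1}{2}\right) - \frac{20}{7}\right) = - 1152 \left(\frac{5}{2} - \frac{20}{7}\right) = \left(-1152\right) \left(- \frac{5}{14}\right) = \frac{2880}{7}$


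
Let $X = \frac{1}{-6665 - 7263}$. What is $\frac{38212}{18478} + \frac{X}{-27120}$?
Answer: $\frac{7216858949399}{3489823079040} \approx 2.068$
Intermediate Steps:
$X = - \frac{1}{13928}$ ($X = \frac{1}{-13928} = - \frac{1}{13928} \approx -7.1798 \cdot 10^{-5}$)
$\frac{38212}{18478} + \frac{X}{-27120} = \frac{38212}{18478} - \frac{1}{13928 \left(-27120\right)} = 38212 \cdot \frac{1}{18478} - - \frac{1}{377727360} = \frac{19106}{9239} + \frac{1}{377727360} = \frac{7216858949399}{3489823079040}$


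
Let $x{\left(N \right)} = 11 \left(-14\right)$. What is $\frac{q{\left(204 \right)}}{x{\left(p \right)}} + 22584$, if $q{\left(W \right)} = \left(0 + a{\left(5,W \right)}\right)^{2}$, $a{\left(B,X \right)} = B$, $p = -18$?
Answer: $\frac{3477911}{154} \approx 22584.0$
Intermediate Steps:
$x{\left(N \right)} = -154$
$q{\left(W \right)} = 25$ ($q{\left(W \right)} = \left(0 + 5\right)^{2} = 5^{2} = 25$)
$\frac{q{\left(204 \right)}}{x{\left(p \right)}} + 22584 = \frac{25}{-154} + 22584 = 25 \left(- \frac{1}{154}\right) + 22584 = - \frac{25}{154} + 22584 = \frac{3477911}{154}$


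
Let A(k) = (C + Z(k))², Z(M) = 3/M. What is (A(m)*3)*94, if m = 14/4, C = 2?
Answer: 112800/49 ≈ 2302.0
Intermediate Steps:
m = 7/2 (m = 14*(¼) = 7/2 ≈ 3.5000)
A(k) = (2 + 3/k)²
(A(m)*3)*94 = (((3 + 2*(7/2))²/(7/2)²)*3)*94 = ((4*(3 + 7)²/49)*3)*94 = (((4/49)*10²)*3)*94 = (((4/49)*100)*3)*94 = ((400/49)*3)*94 = (1200/49)*94 = 112800/49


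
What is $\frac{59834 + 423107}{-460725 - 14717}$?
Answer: $- \frac{482941}{475442} \approx -1.0158$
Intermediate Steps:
$\frac{59834 + 423107}{-460725 - 14717} = \frac{482941}{-475442} = 482941 \left(- \frac{1}{475442}\right) = - \frac{482941}{475442}$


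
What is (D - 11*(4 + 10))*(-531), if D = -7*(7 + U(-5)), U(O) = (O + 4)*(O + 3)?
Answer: 115227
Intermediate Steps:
U(O) = (3 + O)*(4 + O) (U(O) = (4 + O)*(3 + O) = (3 + O)*(4 + O))
D = -63 (D = -7*(7 + (12 + (-5)² + 7*(-5))) = -7*(7 + (12 + 25 - 35)) = -7*(7 + 2) = -7*9 = -63)
(D - 11*(4 + 10))*(-531) = (-63 - 11*(4 + 10))*(-531) = (-63 - 11*14)*(-531) = (-63 - 154)*(-531) = -217*(-531) = 115227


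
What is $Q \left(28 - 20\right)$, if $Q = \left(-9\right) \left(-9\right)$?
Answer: $648$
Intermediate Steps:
$Q = 81$
$Q \left(28 - 20\right) = 81 \left(28 - 20\right) = 81 \cdot 8 = 648$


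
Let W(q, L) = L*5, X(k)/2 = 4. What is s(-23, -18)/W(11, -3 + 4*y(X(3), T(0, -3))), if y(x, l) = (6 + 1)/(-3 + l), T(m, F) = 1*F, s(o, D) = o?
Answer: 3/5 ≈ 0.60000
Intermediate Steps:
X(k) = 8 (X(k) = 2*4 = 8)
T(m, F) = F
y(x, l) = 7/(-3 + l)
W(q, L) = 5*L
s(-23, -18)/W(11, -3 + 4*y(X(3), T(0, -3))) = -23*1/(5*(-3 + 4*(7/(-3 - 3)))) = -23*1/(5*(-3 + 4*(7/(-6)))) = -23*1/(5*(-3 + 4*(7*(-1/6)))) = -23*1/(5*(-3 + 4*(-7/6))) = -23*1/(5*(-3 - 14/3)) = -23/(5*(-23/3)) = -23/(-115/3) = -23*(-3/115) = 3/5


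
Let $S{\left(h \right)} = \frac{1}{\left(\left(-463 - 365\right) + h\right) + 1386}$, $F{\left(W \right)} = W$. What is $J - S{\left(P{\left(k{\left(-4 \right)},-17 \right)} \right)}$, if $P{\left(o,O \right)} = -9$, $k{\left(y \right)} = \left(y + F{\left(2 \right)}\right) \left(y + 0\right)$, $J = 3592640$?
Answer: $\frac{1972359359}{549} \approx 3.5926 \cdot 10^{6}$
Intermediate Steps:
$k{\left(y \right)} = y \left(2 + y\right)$ ($k{\left(y \right)} = \left(y + 2\right) \left(y + 0\right) = \left(2 + y\right) y = y \left(2 + y\right)$)
$S{\left(h \right)} = \frac{1}{558 + h}$ ($S{\left(h \right)} = \frac{1}{\left(-828 + h\right) + 1386} = \frac{1}{558 + h}$)
$J - S{\left(P{\left(k{\left(-4 \right)},-17 \right)} \right)} = 3592640 - \frac{1}{558 - 9} = 3592640 - \frac{1}{549} = \frac{1972359359}{549}$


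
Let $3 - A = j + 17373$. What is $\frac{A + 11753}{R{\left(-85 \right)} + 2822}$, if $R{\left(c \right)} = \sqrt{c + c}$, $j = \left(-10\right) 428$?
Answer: $- \frac{110971}{234231} + \frac{1337 i \sqrt{170}}{7963854} \approx -0.47377 + 0.0021889 i$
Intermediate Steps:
$j = -4280$
$A = -13090$ ($A = 3 - \left(-4280 + 17373\right) = 3 - 13093 = -13090$)
$R{\left(c \right)} = \sqrt{2} \sqrt{c}$ ($R{\left(c \right)} = \sqrt{2 c} = \sqrt{2} \sqrt{c}$)
$\frac{A + 11753}{R{\left(-85 \right)} + 2822} = \frac{-13090 + 11753}{\sqrt{2} \sqrt{-85} + 2822} = - \frac{1337}{\sqrt{2} i \sqrt{85} + 2822} = - \frac{1337}{i \sqrt{170} + 2822} = - \frac{1337}{2822 + i \sqrt{170}}$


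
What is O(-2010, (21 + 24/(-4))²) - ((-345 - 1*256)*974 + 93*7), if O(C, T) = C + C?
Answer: 580703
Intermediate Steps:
O(C, T) = 2*C
O(-2010, (21 + 24/(-4))²) - ((-345 - 1*256)*974 + 93*7) = 2*(-2010) - ((-345 - 1*256)*974 + 93*7) = -4020 - ((-345 - 256)*974 + 651) = -4020 - (-601*974 + 651) = -4020 - (-585374 + 651) = -4020 - 1*(-584723) = -4020 + 584723 = 580703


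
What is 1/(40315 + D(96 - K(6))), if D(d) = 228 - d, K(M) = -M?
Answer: 1/40441 ≈ 2.4727e-5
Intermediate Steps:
1/(40315 + D(96 - K(6))) = 1/(40315 + (228 - (96 - (-1)*6))) = 1/(40315 + (228 - (96 - 1*(-6)))) = 1/(40315 + (228 - (96 + 6))) = 1/(40315 + (228 - 1*102)) = 1/(40315 + (228 - 102)) = 1/(40315 + 126) = 1/40441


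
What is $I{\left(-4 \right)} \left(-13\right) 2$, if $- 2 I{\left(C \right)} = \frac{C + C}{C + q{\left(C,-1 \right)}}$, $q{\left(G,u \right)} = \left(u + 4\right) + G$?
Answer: $\frac{104}{5} \approx 20.8$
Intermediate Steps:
$q{\left(G,u \right)} = 4 + G + u$ ($q{\left(G,u \right)} = \left(4 + u\right) + G = 4 + G + u$)
$I{\left(C \right)} = - \frac{C}{3 + 2 C}$ ($I{\left(C \right)} = - \frac{\left(C + C\right) \frac{1}{C + \left(4 + C - 1\right)}}{2} = - \frac{2 C \frac{1}{C + \left(3 + C\right)}}{2} = - \frac{2 C \frac{1}{3 + 2 C}}{2} = - \frac{C}{3 + 2 C}$)
$I{\left(-4 \right)} \left(-13\right) 2 = \left(-1\right) \left(-4\right) \frac{1}{3 + 2 \left(-4\right)} \left(-13\right) 2 = \left(-1\right) \left(-4\right) \frac{1}{3 - 8} \left(-13\right) 2 = \left(-1\right) \left(-4\right) \frac{1}{-5} \left(-13\right) 2 = \left(-1\right) \left(-4\right) \left(- \frac{1}{5}\right) \left(-13\right) 2 = \left(- \frac{4}{5}\right) \left(-13\right) 2 = \frac{52}{5} \cdot 2 = \frac{104}{5}$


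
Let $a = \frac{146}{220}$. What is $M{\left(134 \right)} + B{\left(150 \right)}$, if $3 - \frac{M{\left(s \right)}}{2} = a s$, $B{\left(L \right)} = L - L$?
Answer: $- \frac{9452}{55} \approx -171.85$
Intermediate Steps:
$a = \frac{73}{110}$ ($a = 146 \cdot \frac{1}{220} = \frac{73}{110} \approx 0.66364$)
$B{\left(L \right)} = 0$
$M{\left(s \right)} = 6 - \frac{73 s}{55}$ ($M{\left(s \right)} = 6 - 2 \frac{73 s}{110} = 6 - \frac{73 s}{55}$)
$M{\left(134 \right)} + B{\left(150 \right)} = \left(6 - \frac{9782}{55}\right) + 0 = - \frac{9452}{55} + 0 = - \frac{9452}{55}$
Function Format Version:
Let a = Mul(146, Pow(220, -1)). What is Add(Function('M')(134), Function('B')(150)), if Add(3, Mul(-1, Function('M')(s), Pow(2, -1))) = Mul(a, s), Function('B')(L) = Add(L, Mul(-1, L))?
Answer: Rational(-9452, 55) ≈ -171.85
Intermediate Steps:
a = Rational(73, 110) (a = Mul(146, Rational(1, 220)) = Rational(73, 110) ≈ 0.66364)
Function('B')(L) = 0
Function('M')(s) = Add(6, Mul(Rational(-73, 55), s)) (Function('M')(s) = Add(6, Mul(-2, Mul(Rational(73, 110), s))) = Add(6, Mul(Rational(-73, 55), s)))
Add(Function('M')(134), Function('B')(150)) = Add(Add(6, Mul(Rational(-73, 55), 134)), 0) = Add(Add(6, Rational(-9782, 55)), 0) = Add(Rational(-9452, 55), 0) = Rational(-9452, 55)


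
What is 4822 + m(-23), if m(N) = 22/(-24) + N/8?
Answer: 115637/24 ≈ 4818.2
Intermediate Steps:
m(N) = -11/12 + N/8 (m(N) = 22*(-1/24) + N*(⅛) = -11/12 + N/8)
4822 + m(-23) = 4822 + (-11/12 + (⅛)*(-23)) = 4822 + (-11/12 - 23/8) = 4822 - 91/24 = 115637/24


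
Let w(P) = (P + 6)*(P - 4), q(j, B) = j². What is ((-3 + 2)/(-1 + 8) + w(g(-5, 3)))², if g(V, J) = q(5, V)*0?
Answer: 28561/49 ≈ 582.88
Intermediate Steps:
g(V, J) = 0 (g(V, J) = 5²*0 = 25*0 = 0)
w(P) = (-4 + P)*(6 + P) (w(P) = (6 + P)*(-4 + P) = (-4 + P)*(6 + P))
((-3 + 2)/(-1 + 8) + w(g(-5, 3)))² = ((-3 + 2)/(-1 + 8) + (-24 + 0² + 2*0))² = (-1/7 + (-24 + 0 + 0))² = (-1*⅐ - 24)² = (-⅐ - 24)² = (-169/7)² = 28561/49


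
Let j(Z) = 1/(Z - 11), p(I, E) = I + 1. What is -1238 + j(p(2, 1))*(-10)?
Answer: -4947/4 ≈ -1236.8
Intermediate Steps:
p(I, E) = 1 + I
j(Z) = 1/(-11 + Z)
-1238 + j(p(2, 1))*(-10) = -1238 - 10/(-11 + (1 + 2)) = -1238 - 10/(-11 + 3) = -1238 - 10/(-8) = -1238 - ⅛*(-10) = -1238 + 5/4 = -4947/4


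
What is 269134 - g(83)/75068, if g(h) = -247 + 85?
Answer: 10101675637/37534 ≈ 2.6913e+5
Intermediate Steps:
g(h) = -162
269134 - g(83)/75068 = 269134 - (-162)/75068 = 269134 - 1*(-81/37534) = 269134 + 81/37534 = 10101675637/37534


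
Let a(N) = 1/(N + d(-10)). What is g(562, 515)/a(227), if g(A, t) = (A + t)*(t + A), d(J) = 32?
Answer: 300421611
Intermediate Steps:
g(A, t) = (A + t)² (g(A, t) = (A + t)*(A + t) = (A + t)²)
a(N) = 1/(32 + N) (a(N) = 1/(N + 32) = 1/(32 + N))
g(562, 515)/a(227) = (562 + 515)²/(1/(32 + 227)) = 1077²/(1/259) = 1159929/(1/259) = 1159929*259 = 300421611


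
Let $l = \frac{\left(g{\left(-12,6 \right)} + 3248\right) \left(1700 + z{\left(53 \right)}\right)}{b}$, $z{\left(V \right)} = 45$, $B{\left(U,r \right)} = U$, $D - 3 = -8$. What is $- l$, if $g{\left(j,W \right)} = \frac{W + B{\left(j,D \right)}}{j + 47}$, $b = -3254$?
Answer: $\frac{19836113}{11389} \approx 1741.7$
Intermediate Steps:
$D = -5$ ($D = 3 - 8 = -5$)
$g{\left(j,W \right)} = \frac{W + j}{47 + j}$ ($g{\left(j,W \right)} = \frac{W + j}{j + 47} = \frac{W + j}{47 + j}$)
$l = - \frac{19836113}{11389}$ ($l = \frac{\left(\frac{6 - 12}{47 - 12} + 3248\right) \left(1700 + 45\right)}{-3254} = \left(\frac{1}{35} \left(-6\right) + 3248\right) 1745 \left(- \frac{1}{3254}\right) = \left(- \frac{6}{35} + 3248\right) 1745 \left(- \frac{1}{3254}\right) = \frac{113674}{35} \cdot 1745 \left(- \frac{1}{3254}\right) = \frac{39672226}{7} \left(- \frac{1}{3254}\right) = - \frac{19836113}{11389} \approx -1741.7$)
$- l = \left(-1\right) \left(- \frac{19836113}{11389}\right) = \frac{19836113}{11389}$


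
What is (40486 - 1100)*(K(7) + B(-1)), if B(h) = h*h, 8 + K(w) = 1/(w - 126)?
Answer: -32847924/119 ≈ -2.7603e+5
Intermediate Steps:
K(w) = -8 + 1/(-126 + w) (K(w) = -8 + 1/(w - 126) = -8 + 1/(-126 + w))
B(h) = h²
(40486 - 1100)*(K(7) + B(-1)) = (40486 - 1100)*((1009 - 8*7)/(-126 + 7) + (-1)²) = 39386*((1009 - 56)/(-119) + 1) = 39386*(-1/119*953 + 1) = 39386*(-953/119 + 1) = 39386*(-834/119) = -32847924/119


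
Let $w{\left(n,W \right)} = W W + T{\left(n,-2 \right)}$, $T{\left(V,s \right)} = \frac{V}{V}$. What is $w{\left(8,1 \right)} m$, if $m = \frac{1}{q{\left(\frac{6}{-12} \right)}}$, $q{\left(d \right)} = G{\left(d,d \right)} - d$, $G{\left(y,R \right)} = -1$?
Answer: $-4$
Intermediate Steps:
$T{\left(V,s \right)} = 1$
$q{\left(d \right)} = -1 - d$
$w{\left(n,W \right)} = 1 + W^{2}$ ($w{\left(n,W \right)} = W W + 1 = W^{2} + 1 = 1 + W^{2}$)
$m = -2$ ($m = \frac{1}{-1 - \frac{6}{-12}} = \frac{1}{-1 - 6 \left(- \frac{1}{12}\right)} = \frac{1}{-1 - - \frac{1}{2}} = \frac{1}{-1 + \frac{1}{2}} = \frac{1}{- \frac{1}{2}} = -2$)
$w{\left(8,1 \right)} m = \left(1 + 1^{2}\right) \left(-2\right) = \left(1 + 1\right) \left(-2\right) = 2 \left(-2\right) = -4$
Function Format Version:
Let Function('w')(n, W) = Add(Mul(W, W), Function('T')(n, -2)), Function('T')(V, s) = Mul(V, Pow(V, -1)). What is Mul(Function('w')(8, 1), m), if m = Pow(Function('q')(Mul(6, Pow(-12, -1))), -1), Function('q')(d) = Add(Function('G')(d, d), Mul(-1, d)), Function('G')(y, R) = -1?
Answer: -4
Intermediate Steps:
Function('T')(V, s) = 1
Function('q')(d) = Add(-1, Mul(-1, d))
Function('w')(n, W) = Add(1, Pow(W, 2)) (Function('w')(n, W) = Add(Mul(W, W), 1) = Add(Pow(W, 2), 1) = Add(1, Pow(W, 2)))
m = -2 (m = Pow(Add(-1, Mul(-1, Mul(6, Pow(-12, -1)))), -1) = Pow(Add(-1, Mul(-1, Mul(6, Rational(-1, 12)))), -1) = Pow(Add(-1, Mul(-1, Rational(-1, 2))), -1) = Pow(Add(-1, Rational(1, 2)), -1) = Pow(Rational(-1, 2), -1) = -2)
Mul(Function('w')(8, 1), m) = Mul(Add(1, Pow(1, 2)), -2) = Mul(Add(1, 1), -2) = Mul(2, -2) = -4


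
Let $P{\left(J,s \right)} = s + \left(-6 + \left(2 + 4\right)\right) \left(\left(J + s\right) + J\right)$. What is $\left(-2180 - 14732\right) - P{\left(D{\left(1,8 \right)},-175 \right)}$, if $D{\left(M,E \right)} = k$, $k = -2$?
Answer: $-16737$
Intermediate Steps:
$D{\left(M,E \right)} = -2$
$P{\left(J,s \right)} = s$ ($P{\left(J,s \right)} = s + \left(-6 + 6\right) \left(s + 2 J\right) = s + 0 \left(s + 2 J\right) = s + 0 = s$)
$\left(-2180 - 14732\right) - P{\left(D{\left(1,8 \right)},-175 \right)} = \left(-2180 - 14732\right) - -175 = -16912 + 175 = -16737$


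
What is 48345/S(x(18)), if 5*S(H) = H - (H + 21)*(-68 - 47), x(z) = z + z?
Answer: 80575/2197 ≈ 36.675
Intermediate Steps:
x(z) = 2*z
S(H) = 483 + 116*H/5 (S(H) = (H - (H + 21)*(-68 - 47))/5 = (H - (21 + H)*(-115))/5 = (H - (-2415 - 115*H))/5 = (H + (2415 + 115*H))/5 = (2415 + 116*H)/5 = 483 + 116*H/5)
48345/S(x(18)) = 48345/(483 + 116*(2*18)/5) = 48345/(483 + (116/5)*36) = 48345/(483 + 4176/5) = 48345/(6591/5) = 48345*(5/6591) = 80575/2197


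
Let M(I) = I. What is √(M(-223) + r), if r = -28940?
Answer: I*√29163 ≈ 170.77*I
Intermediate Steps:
√(M(-223) + r) = √(-223 - 28940) = √(-29163) = I*√29163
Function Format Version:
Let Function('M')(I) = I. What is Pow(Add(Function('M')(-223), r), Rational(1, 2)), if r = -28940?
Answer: Mul(I, Pow(29163, Rational(1, 2))) ≈ Mul(170.77, I)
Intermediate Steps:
Pow(Add(Function('M')(-223), r), Rational(1, 2)) = Pow(Add(-223, -28940), Rational(1, 2)) = Pow(-29163, Rational(1, 2)) = Mul(I, Pow(29163, Rational(1, 2)))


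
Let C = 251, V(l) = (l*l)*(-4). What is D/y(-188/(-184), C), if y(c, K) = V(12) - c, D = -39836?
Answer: 1832456/26543 ≈ 69.037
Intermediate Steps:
V(l) = -4*l² (V(l) = l²*(-4) = -4*l²)
y(c, K) = -576 - c (y(c, K) = -4*12² - c = -4*144 - c = -576 - c)
D/y(-188/(-184), C) = -39836/(-576 - (-188)/(-184)) = -39836/(-576 - (-188)*(-1)/184) = -39836/(-576 - 1*47/46) = -39836/(-576 - 47/46) = -39836/(-26543/46) = -39836*(-46/26543) = 1832456/26543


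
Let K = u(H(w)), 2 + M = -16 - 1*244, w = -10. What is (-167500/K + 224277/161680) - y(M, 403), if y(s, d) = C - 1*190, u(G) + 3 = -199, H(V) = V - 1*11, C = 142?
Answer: 14347176617/16329680 ≈ 878.59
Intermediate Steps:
M = -262 (M = -2 + (-16 - 1*244) = -2 + (-16 - 244) = -2 - 260 = -262)
H(V) = -11 + V (H(V) = V - 11 = -11 + V)
u(G) = -202 (u(G) = -3 - 199 = -202)
K = -202
y(s, d) = -48 (y(s, d) = 142 - 1*190 = 142 - 190 = -48)
(-167500/K + 224277/161680) - y(M, 403) = (-167500/(-202) + 224277/161680) - 1*(-48) = (-167500*(-1/202) + 224277*(1/161680)) + 48 = (83750/101 + 224277/161680) + 48 = 13563351977/16329680 + 48 = 14347176617/16329680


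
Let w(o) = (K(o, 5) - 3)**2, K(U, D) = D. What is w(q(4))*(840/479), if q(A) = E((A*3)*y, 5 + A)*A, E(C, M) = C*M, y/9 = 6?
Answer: 3360/479 ≈ 7.0146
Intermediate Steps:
y = 54 (y = 9*6 = 54)
q(A) = 162*A**2*(5 + A) (q(A) = (((A*3)*54)*(5 + A))*A = (((3*A)*54)*(5 + A))*A = ((162*A)*(5 + A))*A = (162*A*(5 + A))*A = 162*A**2*(5 + A))
w(o) = 4 (w(o) = (5 - 3)**2 = 2**2 = 4)
w(q(4))*(840/479) = 4*(840/479) = 3360/479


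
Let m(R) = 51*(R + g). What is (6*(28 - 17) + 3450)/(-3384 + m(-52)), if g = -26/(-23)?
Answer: -13478/22917 ≈ -0.58812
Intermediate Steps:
g = 26/23 (g = -26*(-1/23) = 26/23 ≈ 1.1304)
m(R) = 1326/23 + 51*R (m(R) = 51*(R + 26/23) = 51*(26/23 + R) = 1326/23 + 51*R)
(6*(28 - 17) + 3450)/(-3384 + m(-52)) = (6*(28 - 17) + 3450)/(-3384 + (1326/23 + 51*(-52))) = (6*11 + 3450)/(-3384 + (1326/23 - 2652)) = (66 + 3450)/(-3384 - 59670/23) = 3516/(-137502/23) = 3516*(-23/137502) = -13478/22917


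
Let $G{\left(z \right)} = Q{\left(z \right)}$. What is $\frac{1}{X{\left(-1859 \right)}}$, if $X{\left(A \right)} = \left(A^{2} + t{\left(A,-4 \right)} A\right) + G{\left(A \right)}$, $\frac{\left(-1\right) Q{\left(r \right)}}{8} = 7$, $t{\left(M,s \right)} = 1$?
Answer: $\frac{1}{3453966} \approx 2.8952 \cdot 10^{-7}$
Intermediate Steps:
$Q{\left(r \right)} = -56$ ($Q{\left(r \right)} = \left(-8\right) 7 = -56$)
$G{\left(z \right)} = -56$
$X{\left(A \right)} = -56 + A + A^{2}$ ($X{\left(A \right)} = \left(A^{2} + 1 A\right) - 56 = \left(A^{2} + A\right) - 56 = \left(A + A^{2}\right) - 56 = -56 + A + A^{2}$)
$\frac{1}{X{\left(-1859 \right)}} = \frac{1}{-56 - 1859 + \left(-1859\right)^{2}} = \frac{1}{-56 - 1859 + 3455881} = \frac{1}{3453966}$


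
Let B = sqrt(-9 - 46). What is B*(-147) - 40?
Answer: -40 - 147*I*sqrt(55) ≈ -40.0 - 1090.2*I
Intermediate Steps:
B = I*sqrt(55) (B = sqrt(-55) = I*sqrt(55) ≈ 7.4162*I)
B*(-147) - 40 = (I*sqrt(55))*(-147) - 40 = -147*I*sqrt(55) - 40 = -40 - 147*I*sqrt(55)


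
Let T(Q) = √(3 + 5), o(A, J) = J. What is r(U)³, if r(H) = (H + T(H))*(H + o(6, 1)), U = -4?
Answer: 4320 - 3024*√2 ≈ 43.418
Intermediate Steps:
T(Q) = 2*√2 (T(Q) = √8 = 2*√2)
r(H) = (1 + H)*(H + 2*√2) (r(H) = (H + 2*√2)*(H + 1) = (H + 2*√2)*(1 + H) = (1 + H)*(H + 2*√2))
r(U)³ = (-4 + (-4)² + 2*√2 + 2*(-4)*√2)³ = (-4 + 16 + 2*√2 - 8*√2)³ = (12 - 6*√2)³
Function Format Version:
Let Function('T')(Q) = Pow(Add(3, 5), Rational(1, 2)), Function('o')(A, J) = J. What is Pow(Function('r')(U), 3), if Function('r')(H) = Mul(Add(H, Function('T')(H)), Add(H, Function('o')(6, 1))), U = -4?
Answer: Add(4320, Mul(-3024, Pow(2, Rational(1, 2)))) ≈ 43.418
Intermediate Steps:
Function('T')(Q) = Mul(2, Pow(2, Rational(1, 2))) (Function('T')(Q) = Pow(8, Rational(1, 2)) = Mul(2, Pow(2, Rational(1, 2))))
Function('r')(H) = Mul(Add(1, H), Add(H, Mul(2, Pow(2, Rational(1, 2))))) (Function('r')(H) = Mul(Add(H, Mul(2, Pow(2, Rational(1, 2)))), Add(H, 1)) = Mul(Add(H, Mul(2, Pow(2, Rational(1, 2)))), Add(1, H)) = Mul(Add(1, H), Add(H, Mul(2, Pow(2, Rational(1, 2))))))
Pow(Function('r')(U), 3) = Pow(Add(-4, Pow(-4, 2), Mul(2, Pow(2, Rational(1, 2))), Mul(2, -4, Pow(2, Rational(1, 2)))), 3) = Pow(Add(-4, 16, Mul(2, Pow(2, Rational(1, 2))), Mul(-8, Pow(2, Rational(1, 2)))), 3) = Pow(Add(12, Mul(-6, Pow(2, Rational(1, 2)))), 3)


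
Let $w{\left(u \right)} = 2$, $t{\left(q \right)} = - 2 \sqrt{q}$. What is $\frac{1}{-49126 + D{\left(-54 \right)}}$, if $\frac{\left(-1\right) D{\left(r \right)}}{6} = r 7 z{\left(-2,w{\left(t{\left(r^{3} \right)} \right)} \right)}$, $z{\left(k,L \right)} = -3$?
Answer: $- \frac{1}{55930} \approx -1.788 \cdot 10^{-5}$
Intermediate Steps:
$D{\left(r \right)} = 126 r$ ($D{\left(r \right)} = - 6 r 7 \left(-3\right) = - 6 \cdot 7 r \left(-3\right) = - 6 \left(- 21 r\right) = 126 r$)
$\frac{1}{-49126 + D{\left(-54 \right)}} = \frac{1}{-49126 + 126 \left(-54\right)} = \frac{1}{-49126 - 6804} = \frac{1}{-55930} = - \frac{1}{55930}$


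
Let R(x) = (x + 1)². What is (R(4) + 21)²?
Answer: 2116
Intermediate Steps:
R(x) = (1 + x)²
(R(4) + 21)² = ((1 + 4)² + 21)² = (5² + 21)² = (25 + 21)² = 46² = 2116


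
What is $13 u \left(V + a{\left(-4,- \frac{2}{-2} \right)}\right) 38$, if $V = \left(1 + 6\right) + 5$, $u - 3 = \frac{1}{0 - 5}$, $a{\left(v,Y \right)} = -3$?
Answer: $\frac{62244}{5} \approx 12449.0$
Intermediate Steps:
$u = \frac{14}{5}$ ($u = 3 + \frac{1}{0 - 5} = 3 + \frac{1}{-5} = 3 - \frac{1}{5} = \frac{14}{5} \approx 2.8$)
$V = 12$ ($V = 7 + 5 = 12$)
$13 u \left(V + a{\left(-4,- \frac{2}{-2} \right)}\right) 38 = 13 \frac{14 \left(12 - 3\right)}{5} \cdot 38 = 13 \cdot \frac{14}{5} \cdot 9 \cdot 38 = 13 \cdot \frac{126}{5} \cdot 38 = \frac{1638}{5} \cdot 38 = \frac{62244}{5}$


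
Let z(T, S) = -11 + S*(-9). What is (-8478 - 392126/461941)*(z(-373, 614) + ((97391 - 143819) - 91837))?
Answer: 563233308927048/461941 ≈ 1.2193e+9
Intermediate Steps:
z(T, S) = -11 - 9*S
(-8478 - 392126/461941)*(z(-373, 614) + ((97391 - 143819) - 91837)) = (-8478 - 392126/461941)*((-11 - 9*614) + ((97391 - 143819) - 91837)) = (-8478 - 392126*1/461941)*((-11 - 5526) + (-46428 - 91837)) = (-8478 - 392126/461941)*(-5537 - 138265) = -3916727924/461941*(-143802) = 563233308927048/461941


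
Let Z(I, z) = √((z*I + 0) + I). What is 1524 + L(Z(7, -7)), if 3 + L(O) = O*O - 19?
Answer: 1460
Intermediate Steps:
Z(I, z) = √(I + I*z) (Z(I, z) = √((I*z + 0) + I) = √(I*z + I) = √(I + I*z))
L(O) = -22 + O² (L(O) = -3 + (O*O - 19) = -3 + (O² - 19) = -3 + (-19 + O²) = -22 + O²)
1524 + L(Z(7, -7)) = 1524 + (-22 + (√(7*(1 - 7)))²) = 1524 + (-22 + (√(7*(-6)))²) = 1524 + (-22 + (√(-42))²) = 1524 + (-22 + (I*√42)²) = 1524 + (-22 - 42) = 1524 - 64 = 1460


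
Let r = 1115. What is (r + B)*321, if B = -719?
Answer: 127116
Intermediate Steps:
(r + B)*321 = (1115 - 719)*321 = 396*321 = 127116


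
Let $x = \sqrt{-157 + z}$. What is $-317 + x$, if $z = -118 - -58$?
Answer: $-317 + i \sqrt{217} \approx -317.0 + 14.731 i$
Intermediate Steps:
$z = -60$ ($z = -118 + 58 = -60$)
$x = i \sqrt{217}$ ($x = \sqrt{-157 - 60} = \sqrt{-217} = i \sqrt{217} \approx 14.731 i$)
$-317 + x = -317 + i \sqrt{217}$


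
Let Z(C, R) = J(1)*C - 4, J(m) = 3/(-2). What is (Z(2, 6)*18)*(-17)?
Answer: 2142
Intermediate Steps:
J(m) = -3/2 (J(m) = 3*(-½) = -3/2)
Z(C, R) = -4 - 3*C/2 (Z(C, R) = -3*C/2 - 4 = -4 - 3*C/2)
(Z(2, 6)*18)*(-17) = ((-4 - 3/2*2)*18)*(-17) = ((-4 - 3)*18)*(-17) = -7*18*(-17) = -126*(-17) = 2142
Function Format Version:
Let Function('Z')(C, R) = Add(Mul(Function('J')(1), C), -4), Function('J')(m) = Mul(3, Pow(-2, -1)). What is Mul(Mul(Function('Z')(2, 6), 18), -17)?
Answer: 2142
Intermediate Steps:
Function('J')(m) = Rational(-3, 2) (Function('J')(m) = Mul(3, Rational(-1, 2)) = Rational(-3, 2))
Function('Z')(C, R) = Add(-4, Mul(Rational(-3, 2), C)) (Function('Z')(C, R) = Add(Mul(Rational(-3, 2), C), -4) = Add(-4, Mul(Rational(-3, 2), C)))
Mul(Mul(Function('Z')(2, 6), 18), -17) = Mul(Mul(Add(-4, Mul(Rational(-3, 2), 2)), 18), -17) = Mul(Mul(Add(-4, -3), 18), -17) = Mul(Mul(-7, 18), -17) = Mul(-126, -17) = 2142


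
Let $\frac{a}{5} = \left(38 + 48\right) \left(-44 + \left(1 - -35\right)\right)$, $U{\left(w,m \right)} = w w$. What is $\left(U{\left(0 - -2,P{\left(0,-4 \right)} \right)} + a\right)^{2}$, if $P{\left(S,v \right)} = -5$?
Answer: $11806096$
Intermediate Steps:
$U{\left(w,m \right)} = w^{2}$
$a = -3440$ ($a = 5 \left(38 + 48\right) \left(-44 + \left(1 - -35\right)\right) = 5 \cdot 86 \left(-44 + \left(1 + 35\right)\right) = 5 \cdot 86 \left(-44 + 36\right) = 5 \cdot 86 \left(-8\right) = 5 \left(-688\right) = -3440$)
$\left(U{\left(0 - -2,P{\left(0,-4 \right)} \right)} + a\right)^{2} = \left(\left(0 - -2\right)^{2} - 3440\right)^{2} = \left(\left(0 + 2\right)^{2} - 3440\right)^{2} = \left(2^{2} - 3440\right)^{2} = \left(4 - 3440\right)^{2} = \left(-3436\right)^{2} = 11806096$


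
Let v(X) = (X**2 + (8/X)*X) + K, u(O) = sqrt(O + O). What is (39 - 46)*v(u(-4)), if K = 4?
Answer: -28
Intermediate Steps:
u(O) = sqrt(2)*sqrt(O) (u(O) = sqrt(2*O) = sqrt(2)*sqrt(O))
v(X) = 12 + X**2 (v(X) = (X**2 + (8/X)*X) + 4 = (X**2 + 8) + 4 = (8 + X**2) + 4 = 12 + X**2)
(39 - 46)*v(u(-4)) = (39 - 46)*(12 + (sqrt(2)*sqrt(-4))**2) = -7*(12 + (sqrt(2)*(2*I))**2) = -7*(12 + (2*I*sqrt(2))**2) = -7*(12 - 8) = -7*4 = -28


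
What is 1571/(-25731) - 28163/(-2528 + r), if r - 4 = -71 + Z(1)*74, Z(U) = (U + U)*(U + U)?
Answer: 721050424/59155569 ≈ 12.189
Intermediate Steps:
Z(U) = 4*U**2 (Z(U) = (2*U)*(2*U) = 4*U**2)
r = 229 (r = 4 + (-71 + (4*1**2)*74) = 4 + (-71 + (4*1)*74) = 4 + (-71 + 4*74) = 4 + (-71 + 296) = 4 + 225 = 229)
1571/(-25731) - 28163/(-2528 + r) = 1571/(-25731) - 28163/(-2528 + 229) = 1571*(-1/25731) - 28163/(-2299) = -1571/25731 - 28163*(-1/2299) = -1571/25731 + 28163/2299 = 721050424/59155569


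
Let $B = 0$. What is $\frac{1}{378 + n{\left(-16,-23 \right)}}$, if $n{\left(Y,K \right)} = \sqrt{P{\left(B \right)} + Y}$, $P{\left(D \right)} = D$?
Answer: $\frac{189}{71450} - \frac{i}{35725} \approx 0.0026452 - 2.7992 \cdot 10^{-5} i$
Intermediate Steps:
$n{\left(Y,K \right)} = \sqrt{Y}$ ($n{\left(Y,K \right)} = \sqrt{0 + Y} = \sqrt{Y}$)
$\frac{1}{378 + n{\left(-16,-23 \right)}} = \frac{1}{378 + \sqrt{-16}} = \frac{1}{378 + 4 i} = \frac{378 - 4 i}{142900}$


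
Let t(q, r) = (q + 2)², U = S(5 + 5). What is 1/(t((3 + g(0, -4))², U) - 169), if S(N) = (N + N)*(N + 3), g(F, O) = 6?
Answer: 1/6720 ≈ 0.00014881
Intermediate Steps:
S(N) = 2*N*(3 + N) (S(N) = (2*N)*(3 + N) = 2*N*(3 + N))
U = 260 (U = 2*(5 + 5)*(3 + (5 + 5)) = 2*10*(3 + 10) = 2*10*13 = 260)
t(q, r) = (2 + q)²
1/(t((3 + g(0, -4))², U) - 169) = 1/((2 + (3 + 6)²)² - 169) = 1/((2 + 9²)² - 169) = 1/((2 + 81)² - 169) = 1/(83² - 169) = 1/(6889 - 169) = 1/6720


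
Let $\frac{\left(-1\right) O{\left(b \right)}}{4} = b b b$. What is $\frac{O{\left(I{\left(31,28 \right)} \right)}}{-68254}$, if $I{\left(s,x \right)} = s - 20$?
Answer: $\frac{2662}{34127} \approx 0.078003$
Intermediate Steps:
$I{\left(s,x \right)} = -20 + s$
$O{\left(b \right)} = - 4 b^{3}$ ($O{\left(b \right)} = - 4 b b b = - 4 b^{2} b = - 4 b^{3}$)
$\frac{O{\left(I{\left(31,28 \right)} \right)}}{-68254} = \frac{\left(-4\right) \left(-20 + 31\right)^{3}}{-68254} = - 4 \cdot 11^{3} \left(- \frac{1}{68254}\right) = \left(-4\right) 1331 \left(- \frac{1}{68254}\right) = \left(-5324\right) \left(- \frac{1}{68254}\right) = \frac{2662}{34127}$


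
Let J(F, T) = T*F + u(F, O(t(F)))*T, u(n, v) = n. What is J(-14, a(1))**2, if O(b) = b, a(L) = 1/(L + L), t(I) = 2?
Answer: 196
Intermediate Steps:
a(L) = 1/(2*L)
J(F, T) = 2*F*T (J(F, T) = T*F + F*T = F*T + F*T = 2*F*T)
J(-14, a(1))**2 = (2*(-14)*((1/2)/1))**2 = (2*(-14)*((1/2)*1))**2 = (2*(-14)*(1/2))**2 = (-14)**2 = 196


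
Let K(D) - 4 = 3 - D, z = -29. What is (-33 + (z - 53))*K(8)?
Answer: 115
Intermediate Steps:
K(D) = 7 - D (K(D) = 4 + (3 - D) = 7 - D)
(-33 + (z - 53))*K(8) = (-33 + (-29 - 53))*(7 - 1*8) = (-33 - 82)*(7 - 8) = -115*(-1) = 115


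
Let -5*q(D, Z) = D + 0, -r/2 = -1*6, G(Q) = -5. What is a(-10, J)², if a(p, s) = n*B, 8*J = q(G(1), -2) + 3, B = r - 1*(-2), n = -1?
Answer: 196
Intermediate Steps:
r = 12 (r = -(-2)*6 = -2*(-6) = 12)
B = 14 (B = 12 - 1*(-2) = 12 + 2 = 14)
q(D, Z) = -D/5 (q(D, Z) = -(D + 0)/5 = -D/5)
J = ½ (J = (-⅕*(-5) + 3)/8 = (1 + 3)/8 = (⅛)*4 = ½ ≈ 0.50000)
a(p, s) = -14 (a(p, s) = -1*14 = -14)
a(-10, J)² = (-14)² = 196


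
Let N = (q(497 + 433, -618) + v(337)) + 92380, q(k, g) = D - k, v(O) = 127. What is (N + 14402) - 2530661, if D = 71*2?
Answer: -2424540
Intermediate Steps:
D = 142
q(k, g) = 142 - k
N = 91719 (N = ((142 - (497 + 433)) + 127) + 92380 = ((142 - 1*930) + 127) + 92380 = ((142 - 930) + 127) + 92380 = (-788 + 127) + 92380 = -661 + 92380 = 91719)
(N + 14402) - 2530661 = (91719 + 14402) - 2530661 = 106121 - 2530661 = -2424540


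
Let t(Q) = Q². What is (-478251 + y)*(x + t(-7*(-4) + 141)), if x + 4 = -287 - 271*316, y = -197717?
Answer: 38777580288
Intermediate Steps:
x = -85927 (x = -4 + (-287 - 271*316) = -4 + (-287 - 85636) = -4 - 85923 = -85927)
(-478251 + y)*(x + t(-7*(-4) + 141)) = (-478251 - 197717)*(-85927 + (-7*(-4) + 141)²) = -675968*(-85927 + (28 + 141)²) = -675968*(-85927 + 169²) = -675968*(-85927 + 28561) = -675968*(-57366) = 38777580288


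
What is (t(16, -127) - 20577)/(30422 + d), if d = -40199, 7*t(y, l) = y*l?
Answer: 146071/68439 ≈ 2.1343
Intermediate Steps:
t(y, l) = l*y/7 (t(y, l) = (y*l)/7 = (l*y)/7 = l*y/7)
(t(16, -127) - 20577)/(30422 + d) = ((⅐)*(-127)*16 - 20577)/(30422 - 40199) = (-2032/7 - 20577)/(-9777) = -146071/7*(-1/9777) = 146071/68439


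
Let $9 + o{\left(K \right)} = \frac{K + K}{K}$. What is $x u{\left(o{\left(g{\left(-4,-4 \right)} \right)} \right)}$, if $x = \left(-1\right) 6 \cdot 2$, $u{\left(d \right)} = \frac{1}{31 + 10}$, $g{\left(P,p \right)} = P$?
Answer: $- \frac{12}{41} \approx -0.29268$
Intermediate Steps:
$o{\left(K \right)} = -7$ ($o{\left(K \right)} = -9 + \frac{K + K}{K} = -9 + \frac{2 K}{K} = -9 + 2 = -7$)
$u{\left(d \right)} = \frac{1}{41}$
$x = -12$ ($x = \left(-6\right) 2 = -12$)
$x u{\left(o{\left(g{\left(-4,-4 \right)} \right)} \right)} = \left(-12\right) \frac{1}{41} = - \frac{12}{41}$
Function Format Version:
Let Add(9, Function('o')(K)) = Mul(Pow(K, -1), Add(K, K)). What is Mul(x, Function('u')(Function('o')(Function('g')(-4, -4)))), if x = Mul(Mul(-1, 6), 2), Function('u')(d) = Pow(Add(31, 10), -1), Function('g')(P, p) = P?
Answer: Rational(-12, 41) ≈ -0.29268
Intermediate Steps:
Function('o')(K) = -7 (Function('o')(K) = Add(-9, Mul(Pow(K, -1), Add(K, K))) = Add(-9, Mul(Pow(K, -1), Mul(2, K))) = Add(-9, 2) = -7)
Function('u')(d) = Rational(1, 41) (Function('u')(d) = Pow(41, -1) = Rational(1, 41))
x = -12 (x = Mul(-6, 2) = -12)
Mul(x, Function('u')(Function('o')(Function('g')(-4, -4)))) = Mul(-12, Rational(1, 41)) = Rational(-12, 41)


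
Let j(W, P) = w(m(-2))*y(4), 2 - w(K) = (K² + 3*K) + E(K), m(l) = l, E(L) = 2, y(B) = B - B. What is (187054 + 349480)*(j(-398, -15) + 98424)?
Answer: 52807822416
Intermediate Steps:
y(B) = 0
w(K) = -K² - 3*K (w(K) = 2 - ((K² + 3*K) + 2) = 2 - (2 + K² + 3*K) = 2 + (-2 - K² - 3*K) = -K² - 3*K)
j(W, P) = 0 (j(W, P) = -2*(-3 - 1*(-2))*0 = -2*(-3 + 2)*0 = -2*(-1)*0 = 2*0 = 0)
(187054 + 349480)*(j(-398, -15) + 98424) = (187054 + 349480)*(0 + 98424) = 536534*98424 = 52807822416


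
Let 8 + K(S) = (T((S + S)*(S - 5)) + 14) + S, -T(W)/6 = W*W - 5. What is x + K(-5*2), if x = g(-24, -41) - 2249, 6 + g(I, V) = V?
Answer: -542270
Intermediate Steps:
T(W) = 30 - 6*W² (T(W) = -6*(W*W - 5) = -6*(W² - 5) = -6*(-5 + W²) = 30 - 6*W²)
g(I, V) = -6 + V
K(S) = 36 + S - 24*S²*(-5 + S)² (K(S) = -8 + (((30 - 6*(S - 5)²*(S + S)²) + 14) + S) = -8 + (((30 - 6*4*S²*(-5 + S)²) + 14) + S) = -8 + (((30 - 24*S²*(-5 + S)²) + 14) + S) = -8 + ((44 - 24*S²*(-5 + S)²) + S) = -8 + (44 + S - 24*S²*(-5 + S)²) = 36 + S - 24*S²*(-5 + S)²)
x = -2296 (x = (-6 - 41) - 2249 = -47 - 2249 = -2296)
x + K(-5*2) = -2296 + (36 - 5*2 - 24*(-5*2)²*(-5 - 5*2)²) = -2296 + (36 - 10 - 24*(-10)²*(-5 - 10)²) = -2296 + (36 - 10 - 24*100*(-15)²) = -2296 + (36 - 10 - 24*100*225) = -2296 + (36 - 10 - 540000) = -2296 - 539974 = -542270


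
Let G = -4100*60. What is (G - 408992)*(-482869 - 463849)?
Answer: 620092716256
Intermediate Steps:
G = -246000
(G - 408992)*(-482869 - 463849) = (-246000 - 408992)*(-482869 - 463849) = -654992*(-946718) = 620092716256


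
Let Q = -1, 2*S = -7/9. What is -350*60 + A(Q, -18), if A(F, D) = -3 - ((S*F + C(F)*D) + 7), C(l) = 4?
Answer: -376891/18 ≈ -20938.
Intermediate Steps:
S = -7/18 (S = (-7/9)/2 = (-7*1/9)/2 = (1/2)*(-7/9) = -7/18 ≈ -0.38889)
A(F, D) = -10 - 4*D + 7*F/18 (A(F, D) = -3 - ((-7*F/18 + 4*D) + 7) = -3 - ((4*D - 7*F/18) + 7) = -3 - (7 + 4*D - 7*F/18) = -3 + (-7 - 4*D + 7*F/18) = -10 - 4*D + 7*F/18)
-350*60 + A(Q, -18) = -350*60 + (-10 - 4*(-18) + (7/18)*(-1)) = -21000 + (-10 + 72 - 7/18) = -21000 + 1109/18 = -376891/18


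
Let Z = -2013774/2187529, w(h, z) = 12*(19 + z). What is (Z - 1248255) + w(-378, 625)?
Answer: -2713690801557/2187529 ≈ -1.2405e+6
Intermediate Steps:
w(h, z) = 228 + 12*z
Z = -2013774/2187529 (Z = -2013774*1/2187529 = -2013774/2187529 ≈ -0.92057)
(Z - 1248255) + w(-378, 625) = (-2013774/2187529 - 1248255) + (228 + 12*625) = -2730596025669/2187529 + (228 + 7500) = -2730596025669/2187529 + 7728 = -2713690801557/2187529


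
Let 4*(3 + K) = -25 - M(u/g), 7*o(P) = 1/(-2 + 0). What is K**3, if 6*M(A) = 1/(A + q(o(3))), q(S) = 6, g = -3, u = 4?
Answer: -1115157653/1404928 ≈ -793.75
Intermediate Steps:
o(P) = -1/14 (o(P) = 1/(7*(-2 + 0)) = (1/7)/(-2) = (1/7)*(-1/2) = -1/14)
M(A) = 1/(6*(6 + A)) (M(A) = 1/(6*(A + 6)) = 1/(6*(6 + A)))
K = -1037/112 (K = -3 + (-25 - 1/(6*(6 + 4/(-3))))/4 = -3 + (-25 - 1/(6*(6 + 4*(-1/3))))/4 = -3 + (-25 - 1/(6*(6 - 4/3)))/4 = -3 + (-25 - 1/(6*14/3))/4 = -3 + (-25 - 3/(6*14))/4 = -3 + (-25 - 1*1/28)/4 = -3 + (-25 - 1/28)/4 = -3 + (1/4)*(-701/28) = -3 - 701/112 = -1037/112 ≈ -9.2589)
K**3 = (-1037/112)**3 = -1115157653/1404928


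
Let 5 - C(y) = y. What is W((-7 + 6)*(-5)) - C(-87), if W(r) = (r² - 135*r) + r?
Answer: -737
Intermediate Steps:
C(y) = 5 - y
W(r) = r² - 134*r
W((-7 + 6)*(-5)) - C(-87) = ((-7 + 6)*(-5))*(-134 + (-7 + 6)*(-5)) - (5 - 1*(-87)) = (-1*(-5))*(-134 - 1*(-5)) - (5 + 87) = 5*(-134 + 5) - 1*92 = 5*(-129) - 92 = -645 - 92 = -737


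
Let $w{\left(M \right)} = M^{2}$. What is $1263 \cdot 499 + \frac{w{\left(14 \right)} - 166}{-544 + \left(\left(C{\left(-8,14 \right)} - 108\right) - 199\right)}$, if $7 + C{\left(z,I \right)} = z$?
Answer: $\frac{272892606}{433} \approx 6.3024 \cdot 10^{5}$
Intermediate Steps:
$C{\left(z,I \right)} = -7 + z$
$1263 \cdot 499 + \frac{w{\left(14 \right)} - 166}{-544 + \left(\left(C{\left(-8,14 \right)} - 108\right) - 199\right)} = 1263 \cdot 499 + \frac{14^{2} - 166}{-544 - 322} = 630237 + \frac{196 - 166}{-544 - 322} = 630237 + \frac{30}{-544 - 322} = 630237 + \frac{30}{-866} = 630237 + 30 \left(- \frac{1}{866}\right) = 630237 - \frac{15}{433} = \frac{272892606}{433}$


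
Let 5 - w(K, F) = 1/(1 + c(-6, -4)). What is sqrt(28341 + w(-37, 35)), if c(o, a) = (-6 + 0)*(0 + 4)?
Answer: sqrt(14995057)/23 ≈ 168.36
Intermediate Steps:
c(o, a) = -24 (c(o, a) = -6*4 = -24)
w(K, F) = 116/23 (w(K, F) = 5 - 1/(1 - 24) = 5 - 1/(-23) = 5 - 1*(-1/23) = 5 + 1/23 = 116/23)
sqrt(28341 + w(-37, 35)) = sqrt(28341 + 116/23) = sqrt(651959/23) = sqrt(14995057)/23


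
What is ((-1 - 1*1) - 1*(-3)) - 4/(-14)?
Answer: 9/7 ≈ 1.2857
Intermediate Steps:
((-1 - 1*1) - 1*(-3)) - 4/(-14) = ((-1 - 1) + 3) - 1/14*(-4) = (-2 + 3) + 2/7 = 1 + 2/7 = 9/7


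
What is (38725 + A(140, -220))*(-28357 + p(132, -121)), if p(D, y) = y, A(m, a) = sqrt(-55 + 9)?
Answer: -1102810550 - 28478*I*sqrt(46) ≈ -1.1028e+9 - 1.9315e+5*I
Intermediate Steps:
A(m, a) = I*sqrt(46) (A(m, a) = sqrt(-46) = I*sqrt(46))
(38725 + A(140, -220))*(-28357 + p(132, -121)) = (38725 + I*sqrt(46))*(-28357 - 121) = (38725 + I*sqrt(46))*(-28478) = -1102810550 - 28478*I*sqrt(46)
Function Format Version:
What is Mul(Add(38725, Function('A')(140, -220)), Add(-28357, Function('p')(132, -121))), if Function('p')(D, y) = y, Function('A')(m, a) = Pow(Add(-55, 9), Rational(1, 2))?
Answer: Add(-1102810550, Mul(-28478, I, Pow(46, Rational(1, 2)))) ≈ Add(-1.1028e+9, Mul(-1.9315e+5, I))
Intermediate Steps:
Function('A')(m, a) = Mul(I, Pow(46, Rational(1, 2))) (Function('A')(m, a) = Pow(-46, Rational(1, 2)) = Mul(I, Pow(46, Rational(1, 2))))
Mul(Add(38725, Function('A')(140, -220)), Add(-28357, Function('p')(132, -121))) = Mul(Add(38725, Mul(I, Pow(46, Rational(1, 2)))), Add(-28357, -121)) = Mul(Add(38725, Mul(I, Pow(46, Rational(1, 2)))), -28478) = Add(-1102810550, Mul(-28478, I, Pow(46, Rational(1, 2))))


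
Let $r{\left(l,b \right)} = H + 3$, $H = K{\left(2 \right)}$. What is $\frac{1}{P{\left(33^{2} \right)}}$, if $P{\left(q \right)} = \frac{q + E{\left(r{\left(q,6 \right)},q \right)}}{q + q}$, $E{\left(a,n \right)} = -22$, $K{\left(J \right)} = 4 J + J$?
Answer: $\frac{198}{97} \approx 2.0412$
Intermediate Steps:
$K{\left(J \right)} = 5 J$
$H = 10$ ($H = 5 \cdot 2 = 10$)
$r{\left(l,b \right)} = 13$ ($r{\left(l,b \right)} = 10 + 3 = 13$)
$P{\left(q \right)} = \frac{-22 + q}{2 q}$ ($P{\left(q \right)} = \frac{q - 22}{q + q} = \frac{-22 + q}{2 q}$)
$\frac{1}{P{\left(33^{2} \right)}} = \frac{1}{\frac{1}{2} \frac{1}{33^{2}} \left(-22 + 33^{2}\right)} = \frac{1}{\frac{1}{2} \cdot \frac{1}{1089} \left(-22 + 1089\right)} = \frac{1}{\frac{1}{2} \cdot \frac{1}{1089} \cdot 1067} = \frac{1}{\frac{97}{198}} = \frac{198}{97}$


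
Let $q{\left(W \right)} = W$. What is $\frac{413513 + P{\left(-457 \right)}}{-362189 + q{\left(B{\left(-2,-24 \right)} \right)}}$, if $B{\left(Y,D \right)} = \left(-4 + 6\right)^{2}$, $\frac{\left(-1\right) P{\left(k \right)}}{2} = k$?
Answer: $- \frac{414427}{362185} \approx -1.1442$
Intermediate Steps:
$P{\left(k \right)} = - 2 k$
$B{\left(Y,D \right)} = 4$ ($B{\left(Y,D \right)} = 2^{2} = 4$)
$\frac{413513 + P{\left(-457 \right)}}{-362189 + q{\left(B{\left(-2,-24 \right)} \right)}} = \frac{413513 - -914}{-362189 + 4} = \frac{413513 + 914}{-362185} = 414427 \left(- \frac{1}{362185}\right) = - \frac{414427}{362185}$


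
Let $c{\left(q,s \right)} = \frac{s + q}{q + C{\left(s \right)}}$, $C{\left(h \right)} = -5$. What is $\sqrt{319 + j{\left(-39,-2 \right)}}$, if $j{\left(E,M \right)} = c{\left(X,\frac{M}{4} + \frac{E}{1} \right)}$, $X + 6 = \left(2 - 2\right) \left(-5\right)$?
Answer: $\frac{\sqrt{156398}}{22} \approx 17.976$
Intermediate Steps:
$X = -6$ ($X = -6 + \left(2 - 2\right) \left(-5\right) = -6 + 0 \left(-5\right) = -6 + 0 = -6$)
$c{\left(q,s \right)} = \frac{q + s}{-5 + q}$ ($c{\left(q,s \right)} = \frac{s + q}{q - 5} = \frac{q + s}{-5 + q}$)
$j{\left(E,M \right)} = \frac{6}{11} - \frac{E}{11} - \frac{M}{44}$ ($j{\left(E,M \right)} = \frac{-6 + \left(\frac{M}{4} + \frac{E}{1}\right)}{-5 - 6} = \frac{-6 + \left(M \frac{1}{4} + E 1\right)}{-11} = - \frac{-6 + \left(\frac{M}{4} + E\right)}{11} = - \frac{-6 + \left(E + \frac{M}{4}\right)}{11} = - \frac{-6 + E + \frac{M}{4}}{11} = \frac{6}{11} - \frac{E}{11} - \frac{M}{44}$)
$\sqrt{319 + j{\left(-39,-2 \right)}} = \sqrt{319 - - \frac{91}{22}} = \sqrt{319 + \left(\frac{6}{11} + \frac{39}{11} + \frac{1}{22}\right)} = \sqrt{319 + \frac{91}{22}} = \sqrt{\frac{7109}{22}} = \frac{\sqrt{156398}}{22}$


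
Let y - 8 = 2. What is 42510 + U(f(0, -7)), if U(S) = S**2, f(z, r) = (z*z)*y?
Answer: 42510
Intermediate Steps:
y = 10 (y = 8 + 2 = 10)
f(z, r) = 10*z**2 (f(z, r) = (z*z)*10 = z**2*10 = 10*z**2)
42510 + U(f(0, -7)) = 42510 + (10*0**2)**2 = 42510 + (10*0)**2 = 42510 + 0**2 = 42510 + 0 = 42510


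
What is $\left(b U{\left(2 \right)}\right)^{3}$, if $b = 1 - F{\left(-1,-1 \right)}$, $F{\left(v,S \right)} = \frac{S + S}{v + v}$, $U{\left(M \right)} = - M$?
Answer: $0$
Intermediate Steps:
$F{\left(v,S \right)} = \frac{S}{v}$ ($F{\left(v,S \right)} = \frac{2 S}{2 v} = 2 S \frac{1}{2 v} = \frac{S}{v}$)
$b = 0$ ($b = 1 - - \frac{1}{-1} = 1 - \left(-1\right) \left(-1\right) = 1 - 1 = 0$)
$\left(b U{\left(2 \right)}\right)^{3} = \left(0 \left(\left(-1\right) 2\right)\right)^{3} = \left(0 \left(-2\right)\right)^{3} = 0^{3} = 0$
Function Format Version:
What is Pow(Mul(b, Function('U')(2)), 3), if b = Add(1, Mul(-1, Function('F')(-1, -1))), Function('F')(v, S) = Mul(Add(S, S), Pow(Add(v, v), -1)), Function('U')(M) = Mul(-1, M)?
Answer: 0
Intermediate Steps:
Function('F')(v, S) = Mul(S, Pow(v, -1)) (Function('F')(v, S) = Mul(Mul(2, S), Pow(Mul(2, v), -1)) = Mul(Mul(2, S), Mul(Rational(1, 2), Pow(v, -1))) = Mul(S, Pow(v, -1)))
b = 0 (b = Add(1, Mul(-1, Mul(-1, Pow(-1, -1)))) = Add(1, Mul(-1, Mul(-1, -1))) = Add(1, Mul(-1, 1)) = Add(1, -1) = 0)
Pow(Mul(b, Function('U')(2)), 3) = Pow(Mul(0, Mul(-1, 2)), 3) = Pow(Mul(0, -2), 3) = Pow(0, 3) = 0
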